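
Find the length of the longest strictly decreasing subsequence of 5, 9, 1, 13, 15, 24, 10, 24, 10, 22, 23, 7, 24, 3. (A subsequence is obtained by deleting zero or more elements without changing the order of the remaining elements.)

4

Scanning left to right, the best length ending at each element is: 5→1, 9→1, 1→2, 13→1, 15→1, 24→1, 10→2, 24→1, 10→2, 22→2, 23→2, 7→3, 24→1, 3→4.
So the longest decreasing subsequence has length 4, e.g. 13, 10, 7, 3.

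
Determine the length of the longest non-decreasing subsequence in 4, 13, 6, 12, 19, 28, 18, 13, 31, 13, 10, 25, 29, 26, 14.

7

Let dp[i] be the longest non-decreasing subsequence ending at position i. Then dp = [1, 2, 2, 3, 4, 5, 4, 4, 6, 5, 3, 6, 7, 7, 6].
The maximum is 7; one witness is 4, 6, 12, 13, 13, 25, 29 at positions 1,3,4,8,10,12,13.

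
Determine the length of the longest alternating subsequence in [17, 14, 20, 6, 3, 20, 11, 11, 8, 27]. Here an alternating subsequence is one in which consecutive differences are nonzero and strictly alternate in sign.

7

A longest alternating subsequence is 17, 14, 20, 6, 20, 11, 27 (positions 1,2,3,4,6,7,10); its 6 consecutive differences strictly alternate in sign, and length 7 is optimal.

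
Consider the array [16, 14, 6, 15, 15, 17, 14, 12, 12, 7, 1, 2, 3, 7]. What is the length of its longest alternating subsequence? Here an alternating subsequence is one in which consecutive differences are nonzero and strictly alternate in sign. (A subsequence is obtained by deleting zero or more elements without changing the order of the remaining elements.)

Track the best alternating length ending on an up-step vs a down-step at each position: up/down = 1/1, 1/2, 1/2, 3/2, 3/2, 3/1, 3/4, 3/4, 3/4, 3/4, 1/4, 5/4, 5/4, 5/4.
The maximum over both is 5; one such subsequence is 16, 14, 15, 1, 2.

5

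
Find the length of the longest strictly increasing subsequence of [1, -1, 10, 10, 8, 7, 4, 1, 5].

3

One longest increasing subsequence is 1, 4, 5 (positions 1,7,9), of length 3; no longer one exists.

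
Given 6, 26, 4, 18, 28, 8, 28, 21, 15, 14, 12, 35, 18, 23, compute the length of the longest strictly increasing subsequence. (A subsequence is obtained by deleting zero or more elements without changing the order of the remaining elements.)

Let dp[i] be the longest increasing subsequence ending at position i. Then dp = [1, 2, 1, 2, 3, 2, 3, 3, 3, 3, 3, 4, 4, 5].
The maximum is 5; one witness is 6, 8, 15, 18, 23 at positions 1,6,9,13,14.

5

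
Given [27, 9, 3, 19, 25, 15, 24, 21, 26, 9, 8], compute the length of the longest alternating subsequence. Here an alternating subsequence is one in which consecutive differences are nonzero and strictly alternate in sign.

A longest alternating subsequence is 27, 9, 19, 15, 24, 21, 26, 9 (positions 1,2,4,6,7,8,9,10); its 7 consecutive differences strictly alternate in sign, and length 8 is optimal.

8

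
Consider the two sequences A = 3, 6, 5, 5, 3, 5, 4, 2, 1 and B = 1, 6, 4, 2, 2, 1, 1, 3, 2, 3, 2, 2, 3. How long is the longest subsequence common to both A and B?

4

A longest common subsequence is 6, 4, 2, 1 (length 4); the LCS DP confirms no longer common subsequence exists.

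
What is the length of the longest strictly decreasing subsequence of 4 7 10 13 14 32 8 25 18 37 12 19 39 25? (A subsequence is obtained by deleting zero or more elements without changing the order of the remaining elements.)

4

Scanning left to right, the best length ending at each element is: 4→1, 7→1, 10→1, 13→1, 14→1, 32→1, 8→2, 25→2, 18→3, 37→1, 12→4, 19→3, 39→1, 25→2.
So the longest decreasing subsequence has length 4, e.g. 32, 25, 18, 12.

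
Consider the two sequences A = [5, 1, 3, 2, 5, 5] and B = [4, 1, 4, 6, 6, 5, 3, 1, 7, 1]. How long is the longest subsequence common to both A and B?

A longest common subsequence is 5, 1 (length 2); the LCS DP confirms no longer common subsequence exists.

2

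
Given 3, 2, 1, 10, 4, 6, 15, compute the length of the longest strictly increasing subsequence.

4

One longest increasing subsequence is 3, 4, 6, 15 (positions 1,5,6,7), of length 4; no longer one exists.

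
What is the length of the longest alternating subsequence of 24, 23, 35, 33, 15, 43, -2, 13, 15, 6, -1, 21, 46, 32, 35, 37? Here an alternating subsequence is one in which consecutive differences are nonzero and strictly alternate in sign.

Track the best alternating length ending on an up-step vs a down-step at each position: up/down = 1/1, 1/2, 3/1, 3/4, 1/4, 5/1, 1/6, 7/6, 7/6, 7/8, 7/8, 9/6, 9/1, 9/10, 11/10, 11/10.
The maximum over both is 11; one such subsequence is 24, 23, 35, 33, 43, -2, 13, 6, 46, 32, 35.

11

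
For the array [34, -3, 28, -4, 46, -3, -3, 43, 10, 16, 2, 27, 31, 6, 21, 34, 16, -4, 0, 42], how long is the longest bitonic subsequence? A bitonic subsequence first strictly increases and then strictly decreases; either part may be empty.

9

One longest bitonic subsequence is -4, -3, 10, 16, 27, 31, 21, 16, 0 (positions 4,6,9,10,12,13,15,17,19): it rises to 31 then falls. Length 9 is optimal.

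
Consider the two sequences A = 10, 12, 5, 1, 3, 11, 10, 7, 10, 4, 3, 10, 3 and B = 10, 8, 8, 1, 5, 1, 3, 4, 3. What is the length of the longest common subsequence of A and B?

A longest common subsequence is 10, 5, 1, 3, 4, 3 (length 6); the LCS DP confirms no longer common subsequence exists.

6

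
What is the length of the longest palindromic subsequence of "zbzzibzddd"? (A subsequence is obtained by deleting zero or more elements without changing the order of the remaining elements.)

6

Using dp[i][j] = 2 + dp[i+1][j−1] if the ends match, else max(dp[i+1][j], dp[i][j−1]):
dp[1][10] = 6. A witness is zbzzbz at positions 1,2,3,4,6,7.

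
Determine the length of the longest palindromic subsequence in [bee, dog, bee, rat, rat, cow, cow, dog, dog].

4

One longest palindromic subsequence is dog cow cow dog (positions 2,6,7,9); it reads the same forward and backward, and the interval DP gives dp[1][9] = 4.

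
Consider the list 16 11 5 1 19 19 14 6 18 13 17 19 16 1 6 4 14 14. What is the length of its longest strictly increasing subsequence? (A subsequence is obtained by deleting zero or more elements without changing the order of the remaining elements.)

5

One longest increasing subsequence is 5, 6, 13, 17, 19 (positions 3,8,10,11,12), of length 5; no longer one exists.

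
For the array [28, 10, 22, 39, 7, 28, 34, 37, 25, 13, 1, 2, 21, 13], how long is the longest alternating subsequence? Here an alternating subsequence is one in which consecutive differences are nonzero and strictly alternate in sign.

Track the best alternating length ending on an up-step vs a down-step at each position: up/down = 1/1, 1/2, 3/2, 3/1, 1/4, 5/4, 5/4, 5/4, 5/6, 5/6, 1/6, 7/6, 7/6, 7/8.
The maximum over both is 8; one such subsequence is 28, 10, 22, 7, 28, 13, 21, 13.

8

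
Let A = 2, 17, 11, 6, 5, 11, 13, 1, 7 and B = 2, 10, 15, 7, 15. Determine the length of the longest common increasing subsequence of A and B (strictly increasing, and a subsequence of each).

2

For each value that appears in both, track the longest common increasing run ending there.
The best achievable length is 2; one witness is 2, 7 (A-positions 1,9, B-positions 1,4).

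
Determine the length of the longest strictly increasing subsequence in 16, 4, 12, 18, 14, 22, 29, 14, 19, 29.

Let dp[i] be the longest increasing subsequence ending at position i. Then dp = [1, 1, 2, 3, 3, 4, 5, 3, 4, 5].
The maximum is 5; one witness is 4, 12, 18, 22, 29 at positions 2,3,4,6,7.

5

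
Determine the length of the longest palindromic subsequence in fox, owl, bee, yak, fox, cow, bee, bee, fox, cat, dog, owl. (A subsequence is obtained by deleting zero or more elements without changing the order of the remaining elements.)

6

One longest palindromic subsequence is owl fox bee bee fox owl (positions 2,5,7,8,9,12); it reads the same forward and backward, and the interval DP gives dp[1][12] = 6.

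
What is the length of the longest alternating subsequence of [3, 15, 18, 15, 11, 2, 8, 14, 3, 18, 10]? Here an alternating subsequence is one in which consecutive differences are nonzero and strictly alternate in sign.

7

Track the best alternating length ending on an up-step vs a down-step at each position: up/down = 1/1, 2/1, 2/1, 2/3, 2/3, 1/3, 4/3, 4/3, 4/5, 6/1, 6/7.
The maximum over both is 7; one such subsequence is 3, 15, 2, 8, 3, 18, 10.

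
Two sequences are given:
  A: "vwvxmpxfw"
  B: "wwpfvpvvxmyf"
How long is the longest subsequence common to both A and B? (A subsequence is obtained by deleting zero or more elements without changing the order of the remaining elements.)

5

A longest common subsequence is vvxmf (length 5); the LCS DP confirms no longer common subsequence exists.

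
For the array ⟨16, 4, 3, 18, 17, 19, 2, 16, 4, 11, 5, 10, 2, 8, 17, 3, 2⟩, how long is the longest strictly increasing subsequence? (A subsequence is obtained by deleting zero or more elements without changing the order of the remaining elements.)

5

One longest increasing subsequence is 3, 4, 5, 10, 17 (positions 3,9,11,12,15), of length 5; no longer one exists.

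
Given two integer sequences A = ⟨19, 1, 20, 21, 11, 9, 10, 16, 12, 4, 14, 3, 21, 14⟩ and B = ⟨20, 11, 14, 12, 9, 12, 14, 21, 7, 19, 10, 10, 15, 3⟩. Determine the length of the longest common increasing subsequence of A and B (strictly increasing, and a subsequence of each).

A longest common strictly increasing subsequence is 11, 12, 14, 21 (length 4); it appears in order in both A and B, and no longer such subsequence exists.

4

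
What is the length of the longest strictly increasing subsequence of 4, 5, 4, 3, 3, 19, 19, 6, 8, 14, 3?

Scanning left to right, the best length ending at each element is: 4→1, 5→2, 4→1, 3→1, 3→1, 19→3, 19→3, 6→3, 8→4, 14→5, 3→1.
So the longest increasing subsequence has length 5, e.g. 4, 5, 6, 8, 14.

5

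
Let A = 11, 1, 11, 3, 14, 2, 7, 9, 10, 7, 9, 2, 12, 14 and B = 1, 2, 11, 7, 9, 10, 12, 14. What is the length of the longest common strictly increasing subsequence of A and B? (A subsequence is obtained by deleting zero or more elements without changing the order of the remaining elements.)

A longest common strictly increasing subsequence is 1, 2, 7, 9, 10, 12, 14 (length 7); it appears in order in both A and B, and no longer such subsequence exists.

7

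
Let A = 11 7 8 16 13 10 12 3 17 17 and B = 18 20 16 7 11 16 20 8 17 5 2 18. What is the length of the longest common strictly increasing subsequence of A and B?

3

For each value that appears in both, track the longest common increasing run ending there.
The best achievable length is 3; one witness is 7, 16, 17 (A-positions 2,4,9, B-positions 4,6,9).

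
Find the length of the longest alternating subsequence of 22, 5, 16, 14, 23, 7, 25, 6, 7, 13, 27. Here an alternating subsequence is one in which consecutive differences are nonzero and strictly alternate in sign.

9

A longest alternating subsequence is 22, 5, 16, 14, 23, 7, 25, 6, 7 (positions 1,2,3,4,5,6,7,8,9); its 8 consecutive differences strictly alternate in sign, and length 9 is optimal.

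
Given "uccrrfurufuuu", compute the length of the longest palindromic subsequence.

7

Using dp[i][j] = 2 + dp[i+1][j−1] if the ends match, else max(dp[i+1][j], dp[i][j−1]):
dp[1][13] = 7. A witness is uuufuuu at positions 1,7,9,10,11,12,13.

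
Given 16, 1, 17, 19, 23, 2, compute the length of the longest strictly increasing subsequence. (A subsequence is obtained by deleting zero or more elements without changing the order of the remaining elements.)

Let dp[i] be the longest increasing subsequence ending at position i. Then dp = [1, 1, 2, 3, 4, 2].
The maximum is 4; one witness is 16, 17, 19, 23 at positions 1,3,4,5.

4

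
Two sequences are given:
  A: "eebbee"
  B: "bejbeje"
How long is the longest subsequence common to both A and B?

4

A longest common subsequence is ebee (length 4); the LCS DP confirms no longer common subsequence exists.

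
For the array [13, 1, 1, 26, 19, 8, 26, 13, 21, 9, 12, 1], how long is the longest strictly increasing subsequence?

4

Let dp[i] be the longest increasing subsequence ending at position i. Then dp = [1, 1, 1, 2, 2, 2, 3, 3, 4, 3, 4, 1].
The maximum is 4; one witness is 1, 8, 13, 21 at positions 2,6,8,9.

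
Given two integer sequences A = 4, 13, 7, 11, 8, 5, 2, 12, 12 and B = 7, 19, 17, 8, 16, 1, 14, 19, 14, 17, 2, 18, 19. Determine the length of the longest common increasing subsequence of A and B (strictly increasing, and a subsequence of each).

2

For each value that appears in both, track the longest common increasing run ending there.
The best achievable length is 2; one witness is 7, 8 (A-positions 3,5, B-positions 1,4).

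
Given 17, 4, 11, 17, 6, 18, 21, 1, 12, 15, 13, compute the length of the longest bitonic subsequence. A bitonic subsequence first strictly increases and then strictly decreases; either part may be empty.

7

Let inc[i] be the LIS ending at i and dec[i] the longest strictly decreasing subsequence starting at i. inc = [1, 1, 2, 3, 2, 4, 5, 1, 3, 4, 4], dec = [4, 2, 3, 3, 2, 3, 3, 1, 1, 2, 1].
max_i inc[i]+dec[i]−1 = 7, with one witness 4, 11, 17, 18, 21, 15, 13.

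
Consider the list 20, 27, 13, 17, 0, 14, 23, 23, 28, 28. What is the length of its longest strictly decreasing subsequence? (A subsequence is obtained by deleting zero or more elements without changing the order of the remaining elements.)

3

One longest decreasing subsequence is 20, 13, 0 (positions 1,3,5), of length 3; no longer one exists.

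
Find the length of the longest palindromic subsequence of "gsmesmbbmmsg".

10

Using dp[i][j] = 2 + dp[i+1][j−1] if the ends match, else max(dp[i+1][j], dp[i][j−1]):
dp[1][12] = 10. A witness is gsmmbbmmsg at positions 1,2,3,6,7,8,9,10,11,12.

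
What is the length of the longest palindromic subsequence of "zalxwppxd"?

4

One longest palindromic subsequence is xppx (positions 4,6,7,8); it reads the same forward and backward, and the interval DP gives dp[1][9] = 4.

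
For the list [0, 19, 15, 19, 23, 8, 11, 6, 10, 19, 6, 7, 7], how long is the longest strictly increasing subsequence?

4

Let dp[i] be the longest increasing subsequence ending at position i. Then dp = [1, 2, 2, 3, 4, 2, 3, 2, 3, 4, 2, 3, 3].
The maximum is 4; one witness is 0, 15, 19, 23 at positions 1,3,4,5.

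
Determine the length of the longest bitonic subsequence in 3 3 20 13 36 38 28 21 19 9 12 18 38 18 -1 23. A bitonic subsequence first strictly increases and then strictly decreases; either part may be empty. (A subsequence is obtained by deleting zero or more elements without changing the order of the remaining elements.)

Let inc[i] be the LIS ending at i and dec[i] the longest strictly decreasing subsequence starting at i. inc = [1, 1, 2, 2, 3, 4, 3, 3, 3, 2, 3, 4, 5, 4, 1, 5], dec = [2, 2, 4, 3, 6, 6, 5, 4, 3, 2, 2, 2, 3, 2, 1, 1].
max_i inc[i]+dec[i]−1 = 9, with one witness 3, 20, 36, 38, 28, 21, 19, 18, -1.

9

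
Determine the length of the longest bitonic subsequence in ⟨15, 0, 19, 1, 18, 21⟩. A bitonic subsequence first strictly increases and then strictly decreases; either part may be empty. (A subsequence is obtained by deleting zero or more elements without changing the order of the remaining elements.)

4

One longest bitonic subsequence is 0, 1, 18, 21 (positions 2,4,5,6): it rises to 21 then falls. Length 4 is optimal.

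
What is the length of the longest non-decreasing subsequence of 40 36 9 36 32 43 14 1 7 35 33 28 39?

One longest non-decreasing subsequence is 9, 32, 35, 39 (positions 3,5,10,13), of length 4; no longer one exists.

4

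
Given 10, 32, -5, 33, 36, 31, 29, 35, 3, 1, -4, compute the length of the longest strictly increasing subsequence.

4

Let dp[i] be the longest increasing subsequence ending at position i. Then dp = [1, 2, 1, 3, 4, 2, 2, 4, 2, 2, 2].
The maximum is 4; one witness is 10, 32, 33, 36 at positions 1,2,4,5.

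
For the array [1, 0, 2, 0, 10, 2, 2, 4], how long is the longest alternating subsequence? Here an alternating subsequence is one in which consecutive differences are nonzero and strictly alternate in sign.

Track the best alternating length ending on an up-step vs a down-step at each position: up/down = 1/1, 1/2, 3/1, 1/4, 5/1, 5/6, 5/6, 7/6.
The maximum over both is 7; one such subsequence is 1, 0, 2, 0, 10, 2, 4.

7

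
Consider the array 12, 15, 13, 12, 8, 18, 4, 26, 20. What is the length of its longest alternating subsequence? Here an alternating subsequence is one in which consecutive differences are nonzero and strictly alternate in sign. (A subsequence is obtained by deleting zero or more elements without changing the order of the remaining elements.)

7

Track the best alternating length ending on an up-step vs a down-step at each position: up/down = 1/1, 2/1, 2/3, 1/3, 1/3, 4/1, 1/5, 6/1, 6/7.
The maximum over both is 7; one such subsequence is 12, 15, 13, 18, 4, 26, 20.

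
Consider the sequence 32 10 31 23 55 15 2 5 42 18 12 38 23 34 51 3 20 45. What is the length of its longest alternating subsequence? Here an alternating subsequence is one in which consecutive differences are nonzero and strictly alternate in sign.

13

Track the best alternating length ending on an up-step vs a down-step at each position: up/down = 1/1, 1/2, 3/2, 3/4, 5/1, 3/6, 1/6, 7/6, 7/6, 7/8, 7/8, 9/8, 9/10, 11/10, 11/6, 7/12, 13/12, 13/12.
The maximum over both is 13; one such subsequence is 32, 10, 31, 23, 55, 15, 42, 18, 38, 23, 34, 3, 20.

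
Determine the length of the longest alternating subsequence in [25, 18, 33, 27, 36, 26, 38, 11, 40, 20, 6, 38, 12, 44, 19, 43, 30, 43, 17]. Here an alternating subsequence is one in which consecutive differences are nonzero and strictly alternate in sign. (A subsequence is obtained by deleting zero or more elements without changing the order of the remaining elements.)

Track the best alternating length ending on an up-step vs a down-step at each position: up/down = 1/1, 1/2, 3/1, 3/4, 5/1, 3/6, 7/1, 1/8, 9/1, 9/10, 1/10, 11/10, 11/12, 13/1, 13/14, 15/14, 15/16, 17/14, 13/18.
The maximum over both is 18; one such subsequence is 25, 18, 33, 27, 36, 26, 38, 11, 40, 20, 38, 12, 44, 19, 43, 30, 43, 17.

18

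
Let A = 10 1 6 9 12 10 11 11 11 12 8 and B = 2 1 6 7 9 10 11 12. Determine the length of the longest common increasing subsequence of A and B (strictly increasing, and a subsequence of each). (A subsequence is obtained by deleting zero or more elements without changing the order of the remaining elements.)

A longest common strictly increasing subsequence is 1, 6, 9, 10, 11, 12 (length 6); it appears in order in both A and B, and no longer such subsequence exists.

6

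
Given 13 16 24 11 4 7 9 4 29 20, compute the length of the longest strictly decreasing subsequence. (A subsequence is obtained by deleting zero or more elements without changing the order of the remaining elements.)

Scanning left to right, the best length ending at each element is: 13→1, 16→1, 24→1, 11→2, 4→3, 7→3, 9→3, 4→4, 29→1, 20→2.
So the longest decreasing subsequence has length 4, e.g. 13, 11, 7, 4.

4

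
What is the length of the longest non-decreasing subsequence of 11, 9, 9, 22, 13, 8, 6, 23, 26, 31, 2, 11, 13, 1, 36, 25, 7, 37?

8

Scanning left to right, the best length ending at each element is: 11→1, 9→1, 9→2, 22→3, 13→3, 8→1, 6→1, 23→4, 26→5, 31→6, 2→1, 11→3, 13→4, 1→1, 36→7, 25→5, 7→2, 37→8.
So the longest non-decreasing subsequence has length 8, e.g. 9, 9, 22, 23, 26, 31, 36, 37.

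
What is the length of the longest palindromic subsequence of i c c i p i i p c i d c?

8

One longest palindromic subsequence is cipiipic (positions 2,4,5,6,7,8,10,12); it reads the same forward and backward, and the interval DP gives dp[1][12] = 8.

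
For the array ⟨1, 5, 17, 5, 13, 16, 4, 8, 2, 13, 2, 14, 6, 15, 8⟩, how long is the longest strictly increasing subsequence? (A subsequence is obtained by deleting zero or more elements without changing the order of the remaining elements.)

6

Let dp[i] be the longest increasing subsequence ending at position i. Then dp = [1, 2, 3, 2, 3, 4, 2, 3, 2, 4, 2, 5, 3, 6, 4].
The maximum is 6; one witness is 1, 5, 8, 13, 14, 15 at positions 1,2,8,10,12,14.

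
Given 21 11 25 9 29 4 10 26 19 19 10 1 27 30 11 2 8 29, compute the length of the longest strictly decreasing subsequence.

Let dp[i] be the longest decreasing subsequence ending at position i. Then dp = [1, 2, 1, 3, 1, 4, 3, 2, 3, 3, 4, 5, 2, 1, 4, 5, 5, 2].
The maximum is 5; one witness is 21, 11, 9, 4, 1 at positions 1,2,4,6,12.

5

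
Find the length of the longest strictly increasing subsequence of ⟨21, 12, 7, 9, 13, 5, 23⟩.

4

One longest increasing subsequence is 7, 9, 13, 23 (positions 3,4,5,7), of length 4; no longer one exists.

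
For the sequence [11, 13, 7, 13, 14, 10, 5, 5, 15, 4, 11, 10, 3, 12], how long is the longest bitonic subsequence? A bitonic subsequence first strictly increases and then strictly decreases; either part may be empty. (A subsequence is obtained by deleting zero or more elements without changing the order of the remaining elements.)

7

One longest bitonic subsequence is 11, 13, 14, 10, 5, 4, 3 (positions 1,2,5,6,8,10,13): it rises to 14 then falls. Length 7 is optimal.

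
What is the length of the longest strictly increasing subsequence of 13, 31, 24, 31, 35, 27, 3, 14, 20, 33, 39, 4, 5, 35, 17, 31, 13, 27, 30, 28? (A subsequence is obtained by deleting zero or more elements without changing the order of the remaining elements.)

One longest increasing subsequence is 3, 4, 5, 17, 27, 30 (positions 7,12,13,15,18,19), of length 6; no longer one exists.

6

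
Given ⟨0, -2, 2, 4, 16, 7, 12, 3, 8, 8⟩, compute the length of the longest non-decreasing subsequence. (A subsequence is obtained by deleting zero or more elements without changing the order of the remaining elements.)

6

Let dp[i] be the longest non-decreasing subsequence ending at position i. Then dp = [1, 1, 2, 3, 4, 4, 5, 3, 5, 6].
The maximum is 6; one witness is 0, 2, 4, 7, 8, 8 at positions 1,3,4,6,9,10.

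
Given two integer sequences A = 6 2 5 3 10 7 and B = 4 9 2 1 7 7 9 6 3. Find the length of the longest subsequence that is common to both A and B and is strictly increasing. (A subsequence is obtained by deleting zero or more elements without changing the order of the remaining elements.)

A longest common strictly increasing subsequence is 2, 7 (length 2); it appears in order in both A and B, and no longer such subsequence exists.

2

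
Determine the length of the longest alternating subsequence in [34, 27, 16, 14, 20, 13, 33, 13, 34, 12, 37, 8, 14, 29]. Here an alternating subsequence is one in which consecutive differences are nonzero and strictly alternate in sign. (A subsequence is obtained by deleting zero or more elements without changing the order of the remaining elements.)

A longest alternating subsequence is 34, 16, 20, 13, 33, 13, 34, 12, 37, 8, 14 (positions 1,3,5,6,7,8,9,10,11,12,13); its 10 consecutive differences strictly alternate in sign, and length 11 is optimal.

11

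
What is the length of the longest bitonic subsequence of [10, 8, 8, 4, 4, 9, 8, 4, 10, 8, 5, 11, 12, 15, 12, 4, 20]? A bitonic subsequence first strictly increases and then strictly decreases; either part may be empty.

8

Let inc[i] be the LIS ending at i and dec[i] the longest strictly decreasing subsequence starting at i. inc = [1, 1, 1, 1, 1, 2, 2, 1, 3, 2, 2, 4, 5, 6, 5, 1, 7], dec = [5, 3, 3, 1, 1, 4, 3, 1, 4, 3, 2, 2, 2, 3, 2, 1, 1].
max_i inc[i]+dec[i]−1 = 8, with one witness 8, 9, 10, 11, 12, 15, 12, 4.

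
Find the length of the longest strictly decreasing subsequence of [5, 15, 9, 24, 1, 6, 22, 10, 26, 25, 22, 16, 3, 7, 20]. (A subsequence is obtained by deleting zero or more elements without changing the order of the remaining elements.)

5

Scanning left to right, the best length ending at each element is: 5→1, 15→1, 9→2, 24→1, 1→3, 6→3, 22→2, 10→3, 26→1, 25→2, 22→3, 16→4, 3→5, 7→5, 20→4.
So the longest decreasing subsequence has length 5, e.g. 26, 25, 22, 16, 3.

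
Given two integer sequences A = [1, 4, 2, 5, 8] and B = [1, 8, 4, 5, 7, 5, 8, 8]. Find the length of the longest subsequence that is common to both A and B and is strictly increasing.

4

A longest common strictly increasing subsequence is 1, 4, 5, 8 (length 4); it appears in order in both A and B, and no longer such subsequence exists.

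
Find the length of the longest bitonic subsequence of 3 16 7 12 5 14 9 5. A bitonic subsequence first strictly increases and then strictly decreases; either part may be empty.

One longest bitonic subsequence is 3, 7, 12, 14, 9, 5 (positions 1,3,4,6,7,8): it rises to 14 then falls. Length 6 is optimal.

6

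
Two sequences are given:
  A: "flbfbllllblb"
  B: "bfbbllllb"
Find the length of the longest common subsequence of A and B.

8

A longest common subsequence is fbbllllb (length 8); the LCS DP confirms no longer common subsequence exists.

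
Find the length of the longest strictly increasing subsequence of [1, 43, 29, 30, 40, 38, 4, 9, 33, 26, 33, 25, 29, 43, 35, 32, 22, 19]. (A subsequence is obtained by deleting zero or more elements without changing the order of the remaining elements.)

6

Let dp[i] be the longest increasing subsequence ending at position i. Then dp = [1, 2, 2, 3, 4, 4, 2, 3, 4, 4, 5, 4, 5, 6, 6, 6, 4, 4].
The maximum is 6; one witness is 1, 4, 9, 26, 33, 43 at positions 1,7,8,10,11,14.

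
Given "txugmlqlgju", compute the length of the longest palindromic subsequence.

7

One longest palindromic subsequence is uglqlgu (positions 3,4,6,7,8,9,11); it reads the same forward and backward, and the interval DP gives dp[1][11] = 7.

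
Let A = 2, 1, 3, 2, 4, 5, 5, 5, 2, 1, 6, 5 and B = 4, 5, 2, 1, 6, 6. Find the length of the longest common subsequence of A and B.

A longest common subsequence is 4, 5, 2, 1, 6 (length 5); the LCS DP confirms no longer common subsequence exists.

5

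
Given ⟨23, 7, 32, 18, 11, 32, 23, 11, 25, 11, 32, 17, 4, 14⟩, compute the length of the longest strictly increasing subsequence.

Let dp[i] be the longest increasing subsequence ending at position i. Then dp = [1, 1, 2, 2, 2, 3, 3, 2, 4, 2, 5, 3, 1, 3].
The maximum is 5; one witness is 7, 18, 23, 25, 32 at positions 2,4,7,9,11.

5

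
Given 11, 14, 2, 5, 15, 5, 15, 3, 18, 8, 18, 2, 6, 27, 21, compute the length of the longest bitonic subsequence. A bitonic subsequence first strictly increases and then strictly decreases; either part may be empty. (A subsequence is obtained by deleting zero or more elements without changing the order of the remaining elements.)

Let inc[i] be the LIS ending at i and dec[i] the longest strictly decreasing subsequence starting at i. inc = [1, 2, 1, 2, 3, 2, 3, 2, 4, 3, 4, 1, 3, 5, 5], dec = [4, 4, 1, 3, 4, 3, 3, 2, 3, 2, 2, 1, 1, 2, 1].
max_i inc[i]+dec[i]−1 = 6, with one witness 11, 14, 15, 5, 3, 2.

6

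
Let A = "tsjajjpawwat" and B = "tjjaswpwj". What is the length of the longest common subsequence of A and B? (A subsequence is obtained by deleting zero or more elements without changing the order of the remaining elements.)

Backtracking the LCS table gives one alignment: t (A1,B1) → j (A5,B2) → j (A6,B3) → a (A8,B4) → w (A9,B6) → w (A10,B8).
So the longest common subsequence has length 6.

6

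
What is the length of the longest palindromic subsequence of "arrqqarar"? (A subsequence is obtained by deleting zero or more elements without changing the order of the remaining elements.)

6

One longest palindromic subsequence is rrqqrr (positions 2,3,4,5,7,9); it reads the same forward and backward, and the interval DP gives dp[1][9] = 6.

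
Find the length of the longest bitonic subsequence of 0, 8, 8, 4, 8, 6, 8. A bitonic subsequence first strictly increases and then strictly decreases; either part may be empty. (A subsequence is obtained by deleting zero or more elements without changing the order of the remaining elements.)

4

Let inc[i] be the LIS ending at i and dec[i] the longest strictly decreasing subsequence starting at i. inc = [1, 2, 2, 2, 3, 3, 4], dec = [1, 2, 2, 1, 2, 1, 1].
max_i inc[i]+dec[i]−1 = 4, with one witness 0, 4, 8, 6.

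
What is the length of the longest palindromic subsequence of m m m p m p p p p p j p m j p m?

12

One longest palindromic subsequence is mpmppppppmpm (positions 1,4,5,6,7,8,9,10,12,13,15,16); it reads the same forward and backward, and the interval DP gives dp[1][16] = 12.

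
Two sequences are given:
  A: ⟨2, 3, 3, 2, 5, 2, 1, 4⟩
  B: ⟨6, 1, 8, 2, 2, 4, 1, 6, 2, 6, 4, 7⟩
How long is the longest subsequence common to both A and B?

4

Backtracking the LCS table gives one alignment: 2 (A1,B4) → 2 (A4,B5) → 2 (A6,B9) → 4 (A8,B11).
So the longest common subsequence has length 4.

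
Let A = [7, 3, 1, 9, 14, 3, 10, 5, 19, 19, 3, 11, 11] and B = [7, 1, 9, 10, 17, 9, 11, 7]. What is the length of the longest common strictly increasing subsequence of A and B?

A longest common strictly increasing subsequence is 7, 9, 10, 11 (length 4); it appears in order in both A and B, and no longer such subsequence exists.

4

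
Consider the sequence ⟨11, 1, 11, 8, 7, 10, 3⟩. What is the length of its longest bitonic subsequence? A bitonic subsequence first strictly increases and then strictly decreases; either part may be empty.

One longest bitonic subsequence is 1, 11, 8, 7, 3 (positions 2,3,4,5,7): it rises to 11 then falls. Length 5 is optimal.

5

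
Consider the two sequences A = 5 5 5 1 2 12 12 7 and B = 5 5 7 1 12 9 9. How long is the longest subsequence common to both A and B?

A longest common subsequence is 5, 5, 1, 12 (length 4); the LCS DP confirms no longer common subsequence exists.

4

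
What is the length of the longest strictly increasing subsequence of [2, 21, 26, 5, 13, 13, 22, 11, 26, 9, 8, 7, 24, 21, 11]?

5

One longest increasing subsequence is 2, 5, 13, 22, 26 (positions 1,4,5,7,9), of length 5; no longer one exists.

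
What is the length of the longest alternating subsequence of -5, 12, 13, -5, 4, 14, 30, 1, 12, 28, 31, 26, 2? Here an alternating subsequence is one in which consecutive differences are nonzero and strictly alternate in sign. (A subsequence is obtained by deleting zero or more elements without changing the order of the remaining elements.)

A longest alternating subsequence is -5, 12, -5, 4, 1, 28, 26 (positions 1,2,4,5,8,10,12); its 6 consecutive differences strictly alternate in sign, and length 7 is optimal.

7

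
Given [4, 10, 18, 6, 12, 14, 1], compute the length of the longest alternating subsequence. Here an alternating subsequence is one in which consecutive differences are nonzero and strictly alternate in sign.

5

Track the best alternating length ending on an up-step vs a down-step at each position: up/down = 1/1, 2/1, 2/1, 2/3, 4/3, 4/3, 1/5.
The maximum over both is 5; one such subsequence is 4, 10, 6, 12, 1.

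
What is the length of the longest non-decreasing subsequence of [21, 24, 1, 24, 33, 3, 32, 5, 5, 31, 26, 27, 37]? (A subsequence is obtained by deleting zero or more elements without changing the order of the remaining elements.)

Let dp[i] be the longest non-decreasing subsequence ending at position i. Then dp = [1, 2, 1, 3, 4, 2, 4, 3, 4, 5, 5, 6, 7].
The maximum is 7; one witness is 1, 3, 5, 5, 26, 27, 37 at positions 3,6,8,9,11,12,13.

7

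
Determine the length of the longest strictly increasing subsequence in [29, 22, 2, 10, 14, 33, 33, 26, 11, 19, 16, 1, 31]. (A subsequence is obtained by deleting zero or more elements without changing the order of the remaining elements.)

Let dp[i] be the longest increasing subsequence ending at position i. Then dp = [1, 1, 1, 2, 3, 4, 4, 4, 3, 4, 4, 1, 5].
The maximum is 5; one witness is 2, 10, 14, 26, 31 at positions 3,4,5,8,13.

5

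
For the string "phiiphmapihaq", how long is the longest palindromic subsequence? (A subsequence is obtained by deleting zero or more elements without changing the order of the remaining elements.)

7

Using dp[i][j] = 2 + dp[i+1][j−1] if the ends match, else max(dp[i+1][j], dp[i][j−1]):
dp[1][13] = 7. A witness is hipapih at positions 2,3,5,8,9,10,11.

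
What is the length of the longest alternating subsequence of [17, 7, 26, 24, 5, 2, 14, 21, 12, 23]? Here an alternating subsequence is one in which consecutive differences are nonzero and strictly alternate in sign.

7

A longest alternating subsequence is 17, 7, 26, 5, 14, 12, 23 (positions 1,2,3,5,7,9,10); its 6 consecutive differences strictly alternate in sign, and length 7 is optimal.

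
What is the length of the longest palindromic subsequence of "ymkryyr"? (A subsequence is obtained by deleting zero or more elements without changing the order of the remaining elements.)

4

One longest palindromic subsequence is ryyr (positions 4,5,6,7); it reads the same forward and backward, and the interval DP gives dp[1][7] = 4.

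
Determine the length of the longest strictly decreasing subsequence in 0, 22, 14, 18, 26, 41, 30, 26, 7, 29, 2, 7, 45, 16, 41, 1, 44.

6

One longest decreasing subsequence is 41, 30, 26, 7, 2, 1 (positions 6,7,8,9,11,16), of length 6; no longer one exists.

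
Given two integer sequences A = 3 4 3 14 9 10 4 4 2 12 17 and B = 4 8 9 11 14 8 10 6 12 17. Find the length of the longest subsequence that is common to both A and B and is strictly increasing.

5

A longest common strictly increasing subsequence is 4, 9, 10, 12, 17 (length 5); it appears in order in both A and B, and no longer such subsequence exists.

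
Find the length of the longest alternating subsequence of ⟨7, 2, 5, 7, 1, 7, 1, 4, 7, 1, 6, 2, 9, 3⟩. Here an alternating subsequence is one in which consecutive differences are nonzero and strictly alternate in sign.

12

A longest alternating subsequence is 7, 2, 5, 1, 7, 1, 4, 1, 6, 2, 9, 3 (positions 1,2,3,5,6,7,8,10,11,12,13,14); its 11 consecutive differences strictly alternate in sign, and length 12 is optimal.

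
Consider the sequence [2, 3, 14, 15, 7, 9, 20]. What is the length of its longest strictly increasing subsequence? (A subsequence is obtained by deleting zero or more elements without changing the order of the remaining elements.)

Let dp[i] be the longest increasing subsequence ending at position i. Then dp = [1, 2, 3, 4, 3, 4, 5].
The maximum is 5; one witness is 2, 3, 14, 15, 20 at positions 1,2,3,4,7.

5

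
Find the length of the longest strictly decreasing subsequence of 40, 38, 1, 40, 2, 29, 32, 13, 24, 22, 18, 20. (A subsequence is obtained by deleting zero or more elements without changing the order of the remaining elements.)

Let dp[i] be the longest decreasing subsequence ending at position i. Then dp = [1, 2, 3, 1, 3, 3, 3, 4, 4, 5, 6, 6].
The maximum is 6; one witness is 40, 38, 29, 24, 22, 18 at positions 1,2,6,9,10,11.

6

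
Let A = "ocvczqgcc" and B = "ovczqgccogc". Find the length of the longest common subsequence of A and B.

8

A longest common subsequence is ovczqgcc (length 8); the LCS DP confirms no longer common subsequence exists.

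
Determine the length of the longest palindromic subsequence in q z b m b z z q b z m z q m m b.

Using dp[i][j] = 2 + dp[i+1][j−1] if the ends match, else max(dp[i+1][j], dp[i][j−1]):
dp[1][16] = 10. A witness is qzmbzzbmzq at positions 1,2,4,5,6,7,9,11,12,13.

10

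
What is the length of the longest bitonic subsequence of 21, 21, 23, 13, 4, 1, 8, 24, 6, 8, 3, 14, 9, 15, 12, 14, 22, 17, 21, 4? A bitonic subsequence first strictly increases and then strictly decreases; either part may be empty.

Let inc[i] be the LIS ending at i and dec[i] the longest strictly decreasing subsequence starting at i. inc = [1, 1, 2, 1, 1, 1, 2, 3, 2, 3, 2, 4, 4, 5, 5, 6, 7, 7, 8, 3], dec = [5, 5, 5, 4, 2, 1, 3, 4, 2, 2, 1, 3, 2, 3, 2, 2, 3, 2, 2, 1].
max_i inc[i]+dec[i]−1 = 9, with one witness 4, 6, 8, 9, 12, 14, 22, 21, 4.

9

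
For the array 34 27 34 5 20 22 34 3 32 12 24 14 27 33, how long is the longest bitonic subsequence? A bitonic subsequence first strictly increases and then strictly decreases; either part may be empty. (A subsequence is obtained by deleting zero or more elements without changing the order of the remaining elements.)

7

Let inc[i] be the LIS ending at i and dec[i] the longest strictly decreasing subsequence starting at i. inc = [1, 1, 2, 1, 2, 3, 4, 1, 4, 2, 4, 3, 5, 6], dec = [4, 3, 4, 2, 2, 2, 4, 1, 3, 1, 2, 1, 1, 1].
max_i inc[i]+dec[i]−1 = 7, with one witness 5, 20, 22, 34, 32, 24, 14.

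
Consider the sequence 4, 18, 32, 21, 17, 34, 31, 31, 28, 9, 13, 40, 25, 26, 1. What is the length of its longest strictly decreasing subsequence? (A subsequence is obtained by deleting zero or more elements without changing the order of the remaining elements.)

Let dp[i] be the longest decreasing subsequence ending at position i. Then dp = [1, 1, 1, 2, 3, 1, 2, 2, 3, 4, 4, 1, 4, 4, 5].
The maximum is 5; one witness is 32, 21, 17, 9, 1 at positions 3,4,5,10,15.

5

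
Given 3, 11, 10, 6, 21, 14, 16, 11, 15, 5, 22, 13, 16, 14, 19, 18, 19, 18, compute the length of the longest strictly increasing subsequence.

7

Scanning left to right, the best length ending at each element is: 3→1, 11→2, 10→2, 6→2, 21→3, 14→3, 16→4, 11→3, 15→4, 5→2, 22→5, 13→4, 16→5, 14→5, 19→6, 18→6, 19→7, 18→6.
So the longest increasing subsequence has length 7, e.g. 3, 11, 14, 15, 16, 18, 19.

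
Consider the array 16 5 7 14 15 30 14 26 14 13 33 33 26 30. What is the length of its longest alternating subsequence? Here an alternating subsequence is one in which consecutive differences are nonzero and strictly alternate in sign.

Track the best alternating length ending on an up-step vs a down-step at each position: up/down = 1/1, 1/2, 3/2, 3/2, 3/2, 3/1, 3/4, 5/4, 3/6, 3/6, 7/1, 7/1, 7/8, 9/8.
The maximum over both is 9; one such subsequence is 16, 5, 15, 14, 26, 14, 33, 26, 30.

9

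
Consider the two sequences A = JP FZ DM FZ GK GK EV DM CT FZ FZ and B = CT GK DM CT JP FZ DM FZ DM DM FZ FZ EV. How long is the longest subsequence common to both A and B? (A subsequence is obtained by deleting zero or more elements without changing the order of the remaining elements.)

7

Backtracking the LCS table gives one alignment: JP (A1,B5) → FZ (A2,B6) → DM (A3,B7) → FZ (A4,B8) → DM (A8,B10) → FZ (A10,B11) → FZ (A11,B12).
So the longest common subsequence has length 7.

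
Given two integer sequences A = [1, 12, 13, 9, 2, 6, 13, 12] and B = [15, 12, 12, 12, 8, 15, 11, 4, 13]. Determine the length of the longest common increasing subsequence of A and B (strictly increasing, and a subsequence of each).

A longest common strictly increasing subsequence is 12, 13 (length 2); it appears in order in both A and B, and no longer such subsequence exists.

2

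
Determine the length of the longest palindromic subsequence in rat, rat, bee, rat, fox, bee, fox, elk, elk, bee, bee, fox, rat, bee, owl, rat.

12

One longest palindromic subsequence is rat bee rat fox bee elk elk bee fox rat bee rat (positions 1,3,4,5,6,8,9,11,12,13,14,16); it reads the same forward and backward, and the interval DP gives dp[1][16] = 12.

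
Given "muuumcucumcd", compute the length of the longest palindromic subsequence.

One longest palindromic subsequence is mucucum (positions 1,2,6,7,8,9,10); it reads the same forward and backward, and the interval DP gives dp[1][12] = 7.

7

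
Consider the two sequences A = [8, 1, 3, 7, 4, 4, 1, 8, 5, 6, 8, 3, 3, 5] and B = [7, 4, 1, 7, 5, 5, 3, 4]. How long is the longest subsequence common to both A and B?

5

A longest common subsequence is 7, 4, 1, 5, 3 (length 5); the LCS DP confirms no longer common subsequence exists.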